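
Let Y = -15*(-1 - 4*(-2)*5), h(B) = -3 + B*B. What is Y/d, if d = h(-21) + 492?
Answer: -39/62 ≈ -0.62903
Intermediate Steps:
h(B) = -3 + B²
d = 930 (d = (-3 + (-21)²) + 492 = (-3 + 441) + 492 = 438 + 492 = 930)
Y = -585 (Y = -15*(-1 + 8*5) = -15*(-1 + 40) = -15*39 = -585)
Y/d = -585/930 = -585*1/930 = -39/62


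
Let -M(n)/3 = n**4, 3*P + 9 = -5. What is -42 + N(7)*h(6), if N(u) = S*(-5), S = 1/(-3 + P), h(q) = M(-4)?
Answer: -12486/23 ≈ -542.87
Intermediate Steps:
P = -14/3 (P = -3 + (1/3)*(-5) = -3 - 5/3 = -14/3 ≈ -4.6667)
M(n) = -3*n**4
h(q) = -768 (h(q) = -3*(-4)**4 = -3*256 = -768)
S = -3/23 (S = 1/(-3 - 14/3) = 1/(-23/3) = -3/23 ≈ -0.13043)
N(u) = 15/23 (N(u) = -3/23*(-5) = 15/23)
-42 + N(7)*h(6) = -42 + (15/23)*(-768) = -42 - 11520/23 = -12486/23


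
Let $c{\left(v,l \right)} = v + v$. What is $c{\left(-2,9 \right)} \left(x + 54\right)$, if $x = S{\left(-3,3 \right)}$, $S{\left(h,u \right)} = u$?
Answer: $-228$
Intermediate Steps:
$c{\left(v,l \right)} = 2 v$
$x = 3$
$c{\left(-2,9 \right)} \left(x + 54\right) = 2 \left(-2\right) \left(3 + 54\right) = \left(-4\right) 57 = -228$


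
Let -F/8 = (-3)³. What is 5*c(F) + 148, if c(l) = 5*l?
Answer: 5548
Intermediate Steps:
F = 216 (F = -8*(-3)³ = -8*(-27) = 216)
5*c(F) + 148 = 5*(5*216) + 148 = 5*1080 + 148 = 5400 + 148 = 5548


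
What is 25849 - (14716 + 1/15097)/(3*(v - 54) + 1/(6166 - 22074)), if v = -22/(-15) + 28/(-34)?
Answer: 84766156190033089/3267660095301 ≈ 25941.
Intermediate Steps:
v = 164/255 (v = -22*(-1/15) + 28*(-1/34) = 22/15 - 14/17 = 164/255 ≈ 0.64314)
25849 - (14716 + 1/15097)/(3*(v - 54) + 1/(6166 - 22074)) = 25849 - (14716 + 1/15097)/(3*(164/255 - 54) + 1/(6166 - 22074)) = 25849 - (14716 + 1/15097)/(3*(-13606/255) + 1/(-15908)) = 25849 - 222167453/(15097*(-13606/85 - 1/15908)) = 25849 - 222167453/(15097*(-216444333/1352180)) = 25849 - 222167453*(-1352180)/(15097*216444333) = 25849 - 1*(-300410386597540/3267660095301) = 25849 + 300410386597540/3267660095301 = 84766156190033089/3267660095301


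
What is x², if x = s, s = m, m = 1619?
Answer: 2621161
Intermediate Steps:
s = 1619
x = 1619
x² = 1619² = 2621161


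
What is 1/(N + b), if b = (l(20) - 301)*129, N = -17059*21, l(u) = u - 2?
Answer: -1/394746 ≈ -2.5333e-6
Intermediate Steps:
l(u) = -2 + u
N = -358239
b = -36507 (b = ((-2 + 20) - 301)*129 = (18 - 301)*129 = -283*129 = -36507)
1/(N + b) = 1/(-358239 - 36507) = 1/(-394746) = -1/394746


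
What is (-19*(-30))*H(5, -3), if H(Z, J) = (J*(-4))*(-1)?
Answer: -6840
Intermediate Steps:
H(Z, J) = 4*J (H(Z, J) = -4*J*(-1) = 4*J)
(-19*(-30))*H(5, -3) = (-19*(-30))*(4*(-3)) = 570*(-12) = -6840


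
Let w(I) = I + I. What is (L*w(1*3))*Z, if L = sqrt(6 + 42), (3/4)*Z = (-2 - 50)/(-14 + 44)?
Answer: -832*sqrt(3)/15 ≈ -96.071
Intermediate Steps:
Z = -104/45 (Z = 4*((-2 - 50)/(-14 + 44))/3 = 4*(-52/30)/3 = 4*(-52*1/30)/3 = (4/3)*(-26/15) = -104/45 ≈ -2.3111)
L = 4*sqrt(3) (L = sqrt(48) = 4*sqrt(3) ≈ 6.9282)
w(I) = 2*I
(L*w(1*3))*Z = ((4*sqrt(3))*(2*(1*3)))*(-104/45) = ((4*sqrt(3))*(2*3))*(-104/45) = ((4*sqrt(3))*6)*(-104/45) = (24*sqrt(3))*(-104/45) = -832*sqrt(3)/15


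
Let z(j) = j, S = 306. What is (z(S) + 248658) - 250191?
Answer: -1227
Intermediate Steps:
(z(S) + 248658) - 250191 = (306 + 248658) - 250191 = 248964 - 250191 = -1227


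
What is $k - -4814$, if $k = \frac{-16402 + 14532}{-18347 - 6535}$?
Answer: $\frac{5444719}{1131} \approx 4814.1$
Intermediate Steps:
$k = \frac{85}{1131}$ ($k = - \frac{1870}{-24882} = \left(-1870\right) \left(- \frac{1}{24882}\right) = \frac{85}{1131} \approx 0.075155$)
$k - -4814 = \frac{85}{1131} - -4814 = \frac{85}{1131} + \left(-36 + 4850\right) = \frac{85}{1131} + 4814 = \frac{5444719}{1131}$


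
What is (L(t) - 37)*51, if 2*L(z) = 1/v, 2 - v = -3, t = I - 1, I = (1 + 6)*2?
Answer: -18819/10 ≈ -1881.9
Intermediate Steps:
I = 14 (I = 7*2 = 14)
t = 13 (t = 14 - 1 = 13)
v = 5 (v = 2 - 1*(-3) = 2 + 3 = 5)
L(z) = ⅒ (L(z) = (½)/5 = (½)*(⅕) = ⅒)
(L(t) - 37)*51 = (⅒ - 37)*51 = -369/10*51 = -18819/10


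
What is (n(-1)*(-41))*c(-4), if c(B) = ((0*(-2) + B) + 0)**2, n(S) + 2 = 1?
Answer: 656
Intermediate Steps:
n(S) = -1 (n(S) = -2 + 1 = -1)
c(B) = B**2 (c(B) = ((0 + B) + 0)**2 = (B + 0)**2 = B**2)
(n(-1)*(-41))*c(-4) = -1*(-41)*(-4)**2 = 41*16 = 656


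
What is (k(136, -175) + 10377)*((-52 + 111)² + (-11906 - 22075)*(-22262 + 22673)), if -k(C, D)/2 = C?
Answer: -141093184550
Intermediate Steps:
k(C, D) = -2*C
(k(136, -175) + 10377)*((-52 + 111)² + (-11906 - 22075)*(-22262 + 22673)) = (-2*136 + 10377)*((-52 + 111)² + (-11906 - 22075)*(-22262 + 22673)) = (-272 + 10377)*(59² - 33981*411) = 10105*(3481 - 13966191) = 10105*(-13962710) = -141093184550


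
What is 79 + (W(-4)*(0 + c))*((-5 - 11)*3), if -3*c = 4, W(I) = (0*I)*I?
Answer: 79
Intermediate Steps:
W(I) = 0 (W(I) = 0*I = 0)
c = -4/3 (c = -⅓*4 = -4/3 ≈ -1.3333)
79 + (W(-4)*(0 + c))*((-5 - 11)*3) = 79 + (0*(0 - 4/3))*((-5 - 11)*3) = 79 + (0*(-4/3))*(-16*3) = 79 + 0*(-48) = 79 + 0 = 79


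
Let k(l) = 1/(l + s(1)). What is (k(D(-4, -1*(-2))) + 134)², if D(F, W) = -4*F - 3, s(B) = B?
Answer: 3523129/196 ≈ 17975.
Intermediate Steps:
D(F, W) = -3 - 4*F
k(l) = 1/(1 + l) (k(l) = 1/(l + 1) = 1/(1 + l))
(k(D(-4, -1*(-2))) + 134)² = (1/(1 + (-3 - 4*(-4))) + 134)² = (1/(1 + (-3 + 16)) + 134)² = (1/(1 + 13) + 134)² = (1/14 + 134)² = (1877/14)² = 3523129/196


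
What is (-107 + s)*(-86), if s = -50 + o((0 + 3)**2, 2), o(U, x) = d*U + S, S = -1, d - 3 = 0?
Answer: 11266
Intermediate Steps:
d = 3 (d = 3 + 0 = 3)
o(U, x) = -1 + 3*U (o(U, x) = 3*U - 1 = -1 + 3*U)
s = -24 (s = -50 + (-1 + 3*(0 + 3)**2) = -50 + (-1 + 3*3**2) = -50 + (-1 + 3*9) = -50 + (-1 + 27) = -50 + 26 = -24)
(-107 + s)*(-86) = (-107 - 24)*(-86) = -131*(-86) = 11266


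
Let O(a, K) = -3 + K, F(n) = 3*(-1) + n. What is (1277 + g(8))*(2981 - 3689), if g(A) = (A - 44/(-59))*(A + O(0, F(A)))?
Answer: -966036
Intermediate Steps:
F(n) = -3 + n
g(A) = (-6 + 2*A)*(44/59 + A) (g(A) = (A - 44/(-59))*(A + (-3 + (-3 + A))) = (A - 44*(-1/59))*(A + (-6 + A)) = (A + 44/59)*(-6 + 2*A) = (44/59 + A)*(-6 + 2*A) = (-6 + 2*A)*(44/59 + A))
(1277 + g(8))*(2981 - 3689) = (1277 + (-264/59 + 2*8**2 - 266/59*8))*(2981 - 3689) = (1277 + (-264/59 + 2*64 - 2128/59))*(-708) = (1277 + (-264/59 + 128 - 2128/59))*(-708) = (1277 + 5160/59)*(-708) = (80503/59)*(-708) = -966036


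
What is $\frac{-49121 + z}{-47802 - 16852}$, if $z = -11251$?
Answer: $\frac{30186}{32327} \approx 0.93377$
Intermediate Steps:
$\frac{-49121 + z}{-47802 - 16852} = \frac{-49121 - 11251}{-47802 - 16852} = - \frac{60372}{-64654} = \left(-60372\right) \left(- \frac{1}{64654}\right) = \frac{30186}{32327}$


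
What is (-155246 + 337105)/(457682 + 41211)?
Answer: 181859/498893 ≈ 0.36452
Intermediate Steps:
(-155246 + 337105)/(457682 + 41211) = 181859/498893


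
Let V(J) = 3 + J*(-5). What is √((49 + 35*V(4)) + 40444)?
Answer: √39898 ≈ 199.74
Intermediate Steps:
V(J) = 3 - 5*J
√((49 + 35*V(4)) + 40444) = √((49 + 35*(3 - 5*4)) + 40444) = √((49 + 35*(3 - 20)) + 40444) = √((49 + 35*(-17)) + 40444) = √((49 - 595) + 40444) = √(-546 + 40444) = √39898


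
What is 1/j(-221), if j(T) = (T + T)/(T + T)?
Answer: 1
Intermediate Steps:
j(T) = 1 (j(T) = (2*T)/((2*T)) = (2*T)*(1/(2*T)) = 1)
1/j(-221) = 1/1 = 1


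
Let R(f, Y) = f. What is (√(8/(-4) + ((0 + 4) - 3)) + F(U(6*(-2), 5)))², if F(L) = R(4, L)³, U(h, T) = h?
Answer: (64 + I)² ≈ 4095.0 + 128.0*I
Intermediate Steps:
F(L) = 64 (F(L) = 4³ = 64)
(√(8/(-4) + ((0 + 4) - 3)) + F(U(6*(-2), 5)))² = (√(8/(-4) + ((0 + 4) - 3)) + 64)² = (√(8*(-¼) + (4 - 3)) + 64)² = (√(-2 + 1) + 64)² = (√(-1) + 64)² = (I + 64)² = (64 + I)²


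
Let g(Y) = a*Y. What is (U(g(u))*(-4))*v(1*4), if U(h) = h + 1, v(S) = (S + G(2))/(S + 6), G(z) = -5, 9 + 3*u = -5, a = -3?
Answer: 6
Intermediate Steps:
u = -14/3 (u = -3 + (⅓)*(-5) = -3 - 5/3 = -14/3 ≈ -4.6667)
g(Y) = -3*Y
v(S) = (-5 + S)/(6 + S) (v(S) = (S - 5)/(S + 6) = (-5 + S)/(6 + S))
U(h) = 1 + h
(U(g(u))*(-4))*v(1*4) = ((1 - 3*(-14/3))*(-4))*((-5 + 1*4)/(6 + 1*4)) = ((1 + 14)*(-4))*((-5 + 4)/(6 + 4)) = (15*(-4))*(-1/10) = -6*(-1) = -60*(-⅒) = 6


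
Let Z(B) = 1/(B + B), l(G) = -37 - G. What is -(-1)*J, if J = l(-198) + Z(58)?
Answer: 18677/116 ≈ 161.01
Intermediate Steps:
Z(B) = 1/(2*B)
J = 18677/116 (J = (-37 - 1*(-198)) + (1/2)/58 = (-37 + 198) + (1/2)*(1/58) = 161 + 1/116 = 18677/116 ≈ 161.01)
-(-1)*J = -(-1)*18677/116 = -1*(-18677/116) = 18677/116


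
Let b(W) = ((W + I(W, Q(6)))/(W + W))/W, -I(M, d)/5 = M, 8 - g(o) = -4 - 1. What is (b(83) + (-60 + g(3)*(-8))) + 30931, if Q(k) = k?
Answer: 2553659/83 ≈ 30767.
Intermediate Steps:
g(o) = 13 (g(o) = 8 - (-4 - 1) = 8 - 1*(-5) = 8 + 5 = 13)
I(M, d) = -5*M
b(W) = -2/W (b(W) = ((W - 5*W)/(W + W))/W = ((-4*W)/((2*W)))/W = ((-4*W)*(1/(2*W)))/W = -2/W)
(b(83) + (-60 + g(3)*(-8))) + 30931 = (-2/83 + (-60 + 13*(-8))) + 30931 = (-2*1/83 + (-60 - 104)) + 30931 = (-2/83 - 164) + 30931 = -13614/83 + 30931 = 2553659/83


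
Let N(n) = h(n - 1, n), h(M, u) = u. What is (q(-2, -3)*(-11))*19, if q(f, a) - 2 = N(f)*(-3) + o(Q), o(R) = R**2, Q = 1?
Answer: -1881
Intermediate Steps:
N(n) = n
q(f, a) = 3 - 3*f (q(f, a) = 2 + (f*(-3) + 1**2) = 2 + (-3*f + 1) = 2 + (1 - 3*f) = 3 - 3*f)
(q(-2, -3)*(-11))*19 = ((3 - 3*(-2))*(-11))*19 = ((3 + 6)*(-11))*19 = (9*(-11))*19 = -99*19 = -1881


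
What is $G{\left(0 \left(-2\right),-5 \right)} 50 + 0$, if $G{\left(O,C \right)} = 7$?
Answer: $350$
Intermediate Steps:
$G{\left(0 \left(-2\right),-5 \right)} 50 + 0 = 7 \cdot 50 + 0 = 350 + 0 = 350$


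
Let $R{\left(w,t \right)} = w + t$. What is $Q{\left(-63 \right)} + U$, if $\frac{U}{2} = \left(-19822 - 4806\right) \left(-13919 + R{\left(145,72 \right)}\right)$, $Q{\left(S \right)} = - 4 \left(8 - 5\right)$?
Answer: $674905700$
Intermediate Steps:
$R{\left(w,t \right)} = t + w$
$Q{\left(S \right)} = -12$ ($Q{\left(S \right)} = \left(-4\right) 3 = -12$)
$U = 674905712$ ($U = 2 \left(-19822 - 4806\right) \left(-13919 + \left(72 + 145\right)\right) = 2 \left(- 24628 \left(-13919 + 217\right)\right) = 2 \left(\left(-24628\right) \left(-13702\right)\right) = 2 \cdot 337452856 = 674905712$)
$Q{\left(-63 \right)} + U = -12 + 674905712 = 674905700$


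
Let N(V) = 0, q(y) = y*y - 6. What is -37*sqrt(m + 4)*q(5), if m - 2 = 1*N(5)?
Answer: -703*sqrt(6) ≈ -1722.0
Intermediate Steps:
q(y) = -6 + y**2 (q(y) = y**2 - 6 = -6 + y**2)
m = 2 (m = 2 + 1*0 = 2 + 0 = 2)
-37*sqrt(m + 4)*q(5) = -37*sqrt(2 + 4)*(-6 + 5**2) = -37*sqrt(6)*(-6 + 25) = -37*sqrt(6)*19 = -703*sqrt(6)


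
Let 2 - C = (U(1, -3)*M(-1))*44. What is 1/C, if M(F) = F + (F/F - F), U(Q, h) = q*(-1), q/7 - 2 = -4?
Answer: -1/614 ≈ -0.0016287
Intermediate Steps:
q = -14 (q = 14 + 7*(-4) = 14 - 28 = -14)
U(Q, h) = 14 (U(Q, h) = -14*(-1) = 14)
M(F) = 1 (M(F) = F + (1 - F) = 1)
C = -614 (C = 2 - 14*1*44 = 2 - 14*44 = 2 - 1*616 = 2 - 616 = -614)
1/C = 1/(-614) = -1/614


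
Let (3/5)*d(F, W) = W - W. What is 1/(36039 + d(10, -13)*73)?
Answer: 1/36039 ≈ 2.7748e-5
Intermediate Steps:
d(F, W) = 0 (d(F, W) = 5*(W - W)/3 = (5/3)*0 = 0)
1/(36039 + d(10, -13)*73) = 1/(36039 + 0*73) = 1/(36039 + 0) = 1/36039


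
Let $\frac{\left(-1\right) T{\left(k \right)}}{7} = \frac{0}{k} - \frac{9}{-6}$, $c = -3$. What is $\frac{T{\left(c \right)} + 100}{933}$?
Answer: $\frac{179}{1866} \approx 0.095927$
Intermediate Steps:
$T{\left(k \right)} = - \frac{21}{2}$ ($T{\left(k \right)} = - 7 \left(\frac{0}{k} - \frac{9}{-6}\right) = - 7 \left(0 - - \frac{3}{2}\right) = - 7 \left(0 + \frac{3}{2}\right) = \left(-7\right) \frac{3}{2} = - \frac{21}{2}$)
$\frac{T{\left(c \right)} + 100}{933} = \frac{- \frac{21}{2} + 100}{933} = \frac{179}{2} \cdot \frac{1}{933} = \frac{179}{1866}$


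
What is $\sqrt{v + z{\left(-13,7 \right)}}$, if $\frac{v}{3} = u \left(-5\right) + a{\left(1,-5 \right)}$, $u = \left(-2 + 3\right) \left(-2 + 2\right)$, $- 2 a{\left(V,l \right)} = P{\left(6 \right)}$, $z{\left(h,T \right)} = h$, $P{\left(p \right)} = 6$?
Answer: $i \sqrt{22} \approx 4.6904 i$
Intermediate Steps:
$a{\left(V,l \right)} = -3$ ($a{\left(V,l \right)} = \left(- \frac{1}{2}\right) 6 = -3$)
$u = 0$ ($u = 1 \cdot 0 = 0$)
$v = -9$ ($v = 3 \left(0 \left(-5\right) - 3\right) = 3 \left(0 - 3\right) = 3 \left(-3\right) = -9$)
$\sqrt{v + z{\left(-13,7 \right)}} = \sqrt{-9 - 13} = \sqrt{-22} = i \sqrt{22}$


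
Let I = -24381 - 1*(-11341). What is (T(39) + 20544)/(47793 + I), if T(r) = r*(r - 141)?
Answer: 16566/34753 ≈ 0.47668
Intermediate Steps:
I = -13040 (I = -24381 + 11341 = -13040)
T(r) = r*(-141 + r)
(T(39) + 20544)/(47793 + I) = (39*(-141 + 39) + 20544)/(47793 - 13040) = (39*(-102) + 20544)/34753 = (-3978 + 20544)*(1/34753) = 16566*(1/34753) = 16566/34753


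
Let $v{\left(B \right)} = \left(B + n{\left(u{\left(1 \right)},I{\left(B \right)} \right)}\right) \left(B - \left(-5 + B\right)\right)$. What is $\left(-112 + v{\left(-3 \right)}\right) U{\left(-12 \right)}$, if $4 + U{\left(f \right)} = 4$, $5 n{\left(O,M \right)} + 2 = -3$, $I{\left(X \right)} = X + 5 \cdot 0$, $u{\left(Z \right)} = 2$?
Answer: $0$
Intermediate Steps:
$I{\left(X \right)} = X$ ($I{\left(X \right)} = X + 0 = X$)
$n{\left(O,M \right)} = -1$ ($n{\left(O,M \right)} = - \frac{2}{5} + \frac{1}{5} \left(-3\right) = - \frac{2}{5} - \frac{3}{5} = -1$)
$U{\left(f \right)} = 0$ ($U{\left(f \right)} = -4 + 4 = 0$)
$v{\left(B \right)} = -5 + 5 B$ ($v{\left(B \right)} = \left(B - 1\right) \left(B - \left(-5 + B\right)\right) = \left(-1 + B\right) 5 = -5 + 5 B$)
$\left(-112 + v{\left(-3 \right)}\right) U{\left(-12 \right)} = \left(-112 + \left(-5 + 5 \left(-3\right)\right)\right) 0 = \left(-112 - 20\right) 0 = \left(-132\right) 0 = 0$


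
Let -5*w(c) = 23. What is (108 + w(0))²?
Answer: 267289/25 ≈ 10692.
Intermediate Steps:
w(c) = -23/5 (w(c) = -⅕*23 = -23/5)
(108 + w(0))² = (108 - 23/5)² = (517/5)² = 267289/25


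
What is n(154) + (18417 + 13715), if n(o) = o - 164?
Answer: 32122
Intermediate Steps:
n(o) = -164 + o
n(154) + (18417 + 13715) = (-164 + 154) + (18417 + 13715) = -10 + 32132 = 32122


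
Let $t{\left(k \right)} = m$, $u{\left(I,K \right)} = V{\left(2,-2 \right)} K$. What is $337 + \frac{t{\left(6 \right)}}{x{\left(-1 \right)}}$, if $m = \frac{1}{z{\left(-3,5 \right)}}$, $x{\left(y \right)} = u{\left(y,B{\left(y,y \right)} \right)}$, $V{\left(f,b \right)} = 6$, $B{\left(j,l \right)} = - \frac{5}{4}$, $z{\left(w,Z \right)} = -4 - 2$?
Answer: $\frac{15166}{45} \approx 337.02$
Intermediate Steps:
$z{\left(w,Z \right)} = -6$
$B{\left(j,l \right)} = - \frac{5}{4}$ ($B{\left(j,l \right)} = \left(-5\right) \frac{1}{4} = - \frac{5}{4}$)
$u{\left(I,K \right)} = 6 K$
$x{\left(y \right)} = - \frac{15}{2}$ ($x{\left(y \right)} = 6 \left(- \frac{5}{4}\right) = - \frac{15}{2}$)
$m = - \frac{1}{6}$ ($m = \frac{1}{-6} = - \frac{1}{6} \approx -0.16667$)
$t{\left(k \right)} = - \frac{1}{6}$
$337 + \frac{t{\left(6 \right)}}{x{\left(-1 \right)}} = 337 - \frac{1}{6 \left(- \frac{15}{2}\right)} = 337 - - \frac{1}{45} = 337 + \frac{1}{45} = \frac{15166}{45}$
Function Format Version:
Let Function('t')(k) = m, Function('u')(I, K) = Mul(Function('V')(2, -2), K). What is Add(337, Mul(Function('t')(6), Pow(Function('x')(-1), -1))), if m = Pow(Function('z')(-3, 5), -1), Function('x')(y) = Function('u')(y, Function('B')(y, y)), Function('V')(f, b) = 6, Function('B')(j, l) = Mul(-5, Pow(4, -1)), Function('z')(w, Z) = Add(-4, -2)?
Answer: Rational(15166, 45) ≈ 337.02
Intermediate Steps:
Function('z')(w, Z) = -6
Function('B')(j, l) = Rational(-5, 4) (Function('B')(j, l) = Mul(-5, Rational(1, 4)) = Rational(-5, 4))
Function('u')(I, K) = Mul(6, K)
Function('x')(y) = Rational(-15, 2) (Function('x')(y) = Mul(6, Rational(-5, 4)) = Rational(-15, 2))
m = Rational(-1, 6) (m = Pow(-6, -1) = Rational(-1, 6) ≈ -0.16667)
Function('t')(k) = Rational(-1, 6)
Add(337, Mul(Function('t')(6), Pow(Function('x')(-1), -1))) = Add(337, Mul(Rational(-1, 6), Pow(Rational(-15, 2), -1))) = Add(337, Mul(Rational(-1, 6), Rational(-2, 15))) = Add(337, Rational(1, 45)) = Rational(15166, 45)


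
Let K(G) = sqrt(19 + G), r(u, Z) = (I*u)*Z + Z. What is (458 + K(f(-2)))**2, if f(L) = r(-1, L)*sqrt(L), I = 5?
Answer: (458 + sqrt(19 + 8*I*sqrt(2)))**2 ≈ 2.1394e+5 + 1154.0*I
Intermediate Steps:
r(u, Z) = Z + 5*Z*u (r(u, Z) = (5*u)*Z + Z = 5*Z*u + Z = Z + 5*Z*u)
f(L) = -4*L**(3/2) (f(L) = (L*(1 + 5*(-1)))*sqrt(L) = (L*(1 - 5))*sqrt(L) = (L*(-4))*sqrt(L) = (-4*L)*sqrt(L) = -4*L**(3/2))
(458 + K(f(-2)))**2 = (458 + sqrt(19 - (-8)*I*sqrt(2)))**2 = (458 + sqrt(19 + 8*I*sqrt(2)))**2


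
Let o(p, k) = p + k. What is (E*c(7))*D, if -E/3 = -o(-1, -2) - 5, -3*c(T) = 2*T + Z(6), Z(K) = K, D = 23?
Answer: -920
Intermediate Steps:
o(p, k) = k + p
c(T) = -2 - 2*T/3 (c(T) = -(2*T + 6)/3 = -(6 + 2*T)/3 = -2 - 2*T/3)
E = 6 (E = -3*(-(-2 - 1) - 5) = -3*(-1*(-3) - 5) = -3*(3 - 5) = -3*(-2) = 6)
(E*c(7))*D = (6*(-2 - 2/3*7))*23 = (6*(-2 - 14/3))*23 = (6*(-20/3))*23 = -40*23 = -920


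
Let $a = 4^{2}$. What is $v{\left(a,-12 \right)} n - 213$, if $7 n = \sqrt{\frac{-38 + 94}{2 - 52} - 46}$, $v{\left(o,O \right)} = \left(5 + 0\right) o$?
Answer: $-213 + \frac{16 i \sqrt{1178}}{7} \approx -213.0 + 78.45 i$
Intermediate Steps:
$a = 16$
$v{\left(o,O \right)} = 5 o$
$n = \frac{i \sqrt{1178}}{35}$ ($n = \frac{\sqrt{\frac{-38 + 94}{2 - 52} - 46}}{7} = \frac{\sqrt{\frac{56}{-50} - 46}}{7} = \frac{\sqrt{56 \left(- \frac{1}{50}\right) - 46}}{7} = \frac{\sqrt{- \frac{28}{25} - 46}}{7} = \frac{\sqrt{- \frac{1178}{25}}}{7} = \frac{\frac{1}{5} i \sqrt{1178}}{7} = \frac{i \sqrt{1178}}{35} \approx 0.98063 i$)
$v{\left(a,-12 \right)} n - 213 = 5 \cdot 16 \frac{i \sqrt{1178}}{35} - 213 = 80 \frac{i \sqrt{1178}}{35} - 213 = \frac{16 i \sqrt{1178}}{7} - 213 = -213 + \frac{16 i \sqrt{1178}}{7}$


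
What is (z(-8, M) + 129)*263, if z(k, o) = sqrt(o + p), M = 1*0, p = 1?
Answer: 34190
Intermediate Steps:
M = 0
z(k, o) = sqrt(1 + o) (z(k, o) = sqrt(o + 1) = sqrt(1 + o))
(z(-8, M) + 129)*263 = (sqrt(1 + 0) + 129)*263 = (sqrt(1) + 129)*263 = (1 + 129)*263 = 130*263 = 34190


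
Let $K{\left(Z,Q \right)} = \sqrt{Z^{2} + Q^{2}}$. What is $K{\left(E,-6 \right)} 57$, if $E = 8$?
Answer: $570$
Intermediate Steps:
$K{\left(Z,Q \right)} = \sqrt{Q^{2} + Z^{2}}$
$K{\left(E,-6 \right)} 57 = \sqrt{\left(-6\right)^{2} + 8^{2}} \cdot 57 = \sqrt{36 + 64} \cdot 57 = \sqrt{100} \cdot 57 = 10 \cdot 57 = 570$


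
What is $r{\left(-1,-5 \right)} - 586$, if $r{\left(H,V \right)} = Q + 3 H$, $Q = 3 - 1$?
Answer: $-587$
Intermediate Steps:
$Q = 2$ ($Q = 3 - 1 = 2$)
$r{\left(H,V \right)} = 2 + 3 H$
$r{\left(-1,-5 \right)} - 586 = \left(2 + 3 \left(-1\right)\right) - 586 = \left(2 - 3\right) - 586 = -1 - 586 = -587$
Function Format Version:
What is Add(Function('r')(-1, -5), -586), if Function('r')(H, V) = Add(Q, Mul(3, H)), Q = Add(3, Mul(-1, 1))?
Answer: -587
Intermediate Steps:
Q = 2 (Q = Add(3, -1) = 2)
Function('r')(H, V) = Add(2, Mul(3, H))
Add(Function('r')(-1, -5), -586) = Add(Add(2, Mul(3, -1)), -586) = Add(Add(2, -3), -586) = Add(-1, -586) = -587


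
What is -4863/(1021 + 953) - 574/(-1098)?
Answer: -701083/361242 ≈ -1.9408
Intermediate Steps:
-4863/(1021 + 953) - 574/(-1098) = -4863/1974 - 574*(-1/1098) = -4863*1/1974 + 287/549 = -1621/658 + 287/549 = -701083/361242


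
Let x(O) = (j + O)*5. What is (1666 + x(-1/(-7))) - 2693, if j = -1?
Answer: -7219/7 ≈ -1031.3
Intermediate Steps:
x(O) = -5 + 5*O (x(O) = (-1 + O)*5 = -5 + 5*O)
(1666 + x(-1/(-7))) - 2693 = (1666 + (-5 + 5*(-1/(-7)))) - 2693 = (1666 + (-5 + 5*(-1*(-⅐)))) - 2693 = (1666 + (-5 + 5*(⅐))) - 2693 = (1666 + (-5 + 5/7)) - 2693 = (1666 - 30/7) - 2693 = 11632/7 - 2693 = -7219/7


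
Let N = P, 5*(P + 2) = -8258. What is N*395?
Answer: -653172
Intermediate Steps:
P = -8268/5 (P = -2 + (⅕)*(-8258) = -2 - 8258/5 = -8268/5 ≈ -1653.6)
N = -8268/5 ≈ -1653.6
N*395 = -8268/5*395 = -653172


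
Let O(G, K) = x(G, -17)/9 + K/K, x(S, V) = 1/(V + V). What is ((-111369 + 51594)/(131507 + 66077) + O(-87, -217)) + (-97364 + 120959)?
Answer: 713306141425/30230352 ≈ 23596.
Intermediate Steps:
x(S, V) = 1/(2*V)
O(G, K) = 305/306 (O(G, K) = ((1/2)/(-17))/9 + K/K = ((1/2)*(-1/17))*(1/9) + 1 = -1/34*1/9 + 1 = -1/306 + 1 = 305/306)
((-111369 + 51594)/(131507 + 66077) + O(-87, -217)) + (-97364 + 120959) = ((-111369 + 51594)/(131507 + 66077) + 305/306) + (-97364 + 120959) = (-59775/197584 + 305/306) + 23595 = 20985985/30230352 + 23595 = 713306141425/30230352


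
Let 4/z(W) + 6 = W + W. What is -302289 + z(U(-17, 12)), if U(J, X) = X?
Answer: -2720599/9 ≈ -3.0229e+5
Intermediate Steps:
z(W) = 4/(-6 + 2*W) (z(W) = 4/(-6 + (W + W)) = 4/(-6 + 2*W))
-302289 + z(U(-17, 12)) = -302289 + 2/(-3 + 12) = -302289 + 2/9 = -2720599/9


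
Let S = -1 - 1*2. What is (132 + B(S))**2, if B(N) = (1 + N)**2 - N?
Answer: 19321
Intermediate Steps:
S = -3 (S = -1 - 2 = -3)
(132 + B(S))**2 = (132 + ((1 - 3)**2 - 1*(-3)))**2 = (132 + ((-2)**2 + 3))**2 = (132 + (4 + 3))**2 = (132 + 7)**2 = 139**2 = 19321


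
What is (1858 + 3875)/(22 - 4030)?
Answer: -1911/1336 ≈ -1.4304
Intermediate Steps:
(1858 + 3875)/(22 - 4030) = 5733/(-4008) = 5733*(-1/4008) = -1911/1336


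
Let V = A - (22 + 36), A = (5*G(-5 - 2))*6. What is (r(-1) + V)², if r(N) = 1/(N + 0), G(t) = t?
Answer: 72361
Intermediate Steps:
r(N) = 1/N
A = -210 (A = (5*(-5 - 2))*6 = (5*(-7))*6 = -35*6 = -210)
V = -268 (V = -210 - (22 + 36) = -210 - 1*58 = -210 - 58 = -268)
(r(-1) + V)² = (1/(-1) - 268)² = (-1 - 268)² = (-269)² = 72361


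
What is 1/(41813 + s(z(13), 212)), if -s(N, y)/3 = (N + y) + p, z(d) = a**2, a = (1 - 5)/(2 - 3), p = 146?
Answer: 1/40691 ≈ 2.4575e-5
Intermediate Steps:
a = 4 (a = -4/(-1) = -4*(-1) = 4)
z(d) = 16 (z(d) = 4**2 = 16)
s(N, y) = -438 - 3*N - 3*y (s(N, y) = -3*((N + y) + 146) = -3*(146 + N + y) = -438 - 3*N - 3*y)
1/(41813 + s(z(13), 212)) = 1/(41813 + (-438 - 3*16 - 3*212)) = 1/(41813 + (-438 - 48 - 636)) = 1/(41813 - 1122) = 1/40691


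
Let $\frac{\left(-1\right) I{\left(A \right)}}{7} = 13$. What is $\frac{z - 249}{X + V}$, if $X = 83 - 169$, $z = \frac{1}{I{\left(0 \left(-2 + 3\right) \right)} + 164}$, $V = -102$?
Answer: $\frac{4544}{3431} \approx 1.3244$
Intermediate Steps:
$I{\left(A \right)} = -91$ ($I{\left(A \right)} = \left(-7\right) 13 = -91$)
$z = \frac{1}{73}$ ($z = \frac{1}{-91 + 164} = \frac{1}{73} \approx 0.013699$)
$X = -86$ ($X = 83 - 169 = -86$)
$\frac{z - 249}{X + V} = \frac{\frac{1}{73} - 249}{-86 - 102} = - \frac{18176}{73 \left(-188\right)} = \left(- \frac{18176}{73}\right) \left(- \frac{1}{188}\right) = \frac{4544}{3431}$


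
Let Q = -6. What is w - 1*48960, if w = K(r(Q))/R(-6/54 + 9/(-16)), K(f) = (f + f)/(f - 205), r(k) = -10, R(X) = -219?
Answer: -461056324/9417 ≈ -48960.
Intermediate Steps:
K(f) = 2*f/(-205 + f) (K(f) = (2*f)/(-205 + f) = 2*f/(-205 + f))
w = -4/9417 (w = (2*(-10)/(-205 - 10))/(-219) = (2*(-10)/(-215))*(-1/219) = (2*(-10)*(-1/215))*(-1/219) = (4/43)*(-1/219) = -4/9417 ≈ -0.00042476)
w - 1*48960 = -4/9417 - 1*48960 = -4/9417 - 48960 = -461056324/9417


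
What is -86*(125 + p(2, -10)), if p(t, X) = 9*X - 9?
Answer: -2236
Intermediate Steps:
p(t, X) = -9 + 9*X
-86*(125 + p(2, -10)) = -86*(125 + (-9 + 9*(-10))) = -86*(125 + (-9 - 90)) = -86*(125 - 99) = -86*26 = -2236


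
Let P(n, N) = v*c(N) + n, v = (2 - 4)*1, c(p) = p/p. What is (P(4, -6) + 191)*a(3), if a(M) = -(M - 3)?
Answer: 0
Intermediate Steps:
c(p) = 1
v = -2 (v = -2*1 = -2)
a(M) = 3 - M (a(M) = -(-3 + M) = 3 - M)
P(n, N) = -2 + n (P(n, N) = -2*1 + n = -2 + n)
(P(4, -6) + 191)*a(3) = ((-2 + 4) + 191)*(3 - 1*3) = (2 + 191)*(3 - 3) = 193*0 = 0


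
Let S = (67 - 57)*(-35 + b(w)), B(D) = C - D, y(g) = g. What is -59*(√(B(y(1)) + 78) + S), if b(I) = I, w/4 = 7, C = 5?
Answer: 4130 - 59*√82 ≈ 3595.7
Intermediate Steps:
w = 28 (w = 4*7 = 28)
B(D) = 5 - D
S = -70 (S = (67 - 57)*(-35 + 28) = 10*(-7) = -70)
-59*(√(B(y(1)) + 78) + S) = -59*(√((5 - 1*1) + 78) - 70) = -59*(√((5 - 1) + 78) - 70) = -59*(√(4 + 78) - 70) = -59*(√82 - 70) = -59*(-70 + √82) = 4130 - 59*√82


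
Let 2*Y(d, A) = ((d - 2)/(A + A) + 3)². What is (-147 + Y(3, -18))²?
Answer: 136585680625/6718464 ≈ 20330.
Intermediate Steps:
Y(d, A) = (3 + (-2 + d)/(2*A))²/2 (Y(d, A) = ((d - 2)/(A + A) + 3)²/2 = ((-2 + d)/((2*A)) + 3)²/2 = ((-2 + d)*(1/(2*A)) + 3)²/2 = ((-2 + d)/(2*A) + 3)²/2 = (3 + (-2 + d)/(2*A))²/2)
(-147 + Y(3, -18))² = (-147 + (⅛)*(-2 + 3 + 6*(-18))²/(-18)²)² = (-147 + (⅛)*(1/324)*(-2 + 3 - 108)²)² = (-147 + (⅛)*(1/324)*(-107)²)² = (-147 + (⅛)*(1/324)*11449)² = (-147 + 11449/2592)² = (-369575/2592)² = 136585680625/6718464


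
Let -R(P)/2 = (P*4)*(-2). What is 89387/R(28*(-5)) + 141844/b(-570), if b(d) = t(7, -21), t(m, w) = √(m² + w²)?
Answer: -89387/2240 + 70922*√10/35 ≈ 6368.0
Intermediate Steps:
R(P) = 16*P (R(P) = -2*P*4*(-2) = -2*4*P*(-2) = -(-16)*P = 16*P)
b(d) = 7*√10 (b(d) = √(7² + (-21)²) = √(49 + 441) = √490 = 7*√10)
89387/R(28*(-5)) + 141844/b(-570) = 89387/((16*(28*(-5)))) + 141844/((7*√10)) = 89387/((16*(-140))) + 141844*(√10/70) = 89387/(-2240) + 70922*√10/35 = 89387*(-1/2240) + 70922*√10/35 = -89387/2240 + 70922*√10/35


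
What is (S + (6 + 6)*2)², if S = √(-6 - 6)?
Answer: 564 + 96*I*√3 ≈ 564.0 + 166.28*I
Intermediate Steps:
S = 2*I*√3 (S = √(-12) = 2*I*√3 ≈ 3.4641*I)
(S + (6 + 6)*2)² = (2*I*√3 + (6 + 6)*2)² = (2*I*√3 + 12*2)² = (2*I*√3 + 24)² = (24 + 2*I*√3)²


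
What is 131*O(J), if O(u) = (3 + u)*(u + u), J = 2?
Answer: 2620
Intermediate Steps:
O(u) = 2*u*(3 + u) (O(u) = (3 + u)*(2*u) = 2*u*(3 + u))
131*O(J) = 131*(2*2*(3 + 2)) = 131*(2*2*5) = 131*20 = 2620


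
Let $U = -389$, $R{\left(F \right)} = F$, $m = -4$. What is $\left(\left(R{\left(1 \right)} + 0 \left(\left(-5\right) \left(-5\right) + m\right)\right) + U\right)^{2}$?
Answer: $150544$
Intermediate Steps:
$\left(\left(R{\left(1 \right)} + 0 \left(\left(-5\right) \left(-5\right) + m\right)\right) + U\right)^{2} = \left(\left(1 + 0 \left(\left(-5\right) \left(-5\right) - 4\right)\right) - 389\right)^{2} = \left(\left(1 + 0 \left(25 - 4\right)\right) - 389\right)^{2} = \left(\left(1 + 0 \cdot 21\right) - 389\right)^{2} = \left(\left(1 + 0\right) - 389\right)^{2} = \left(1 - 389\right)^{2} = \left(-388\right)^{2} = 150544$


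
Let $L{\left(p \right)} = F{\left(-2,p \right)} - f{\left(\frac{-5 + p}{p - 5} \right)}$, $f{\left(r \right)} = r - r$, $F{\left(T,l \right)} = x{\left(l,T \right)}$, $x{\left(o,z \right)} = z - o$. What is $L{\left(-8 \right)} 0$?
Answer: $0$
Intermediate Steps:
$F{\left(T,l \right)} = T - l$
$f{\left(r \right)} = 0$
$L{\left(p \right)} = -2 - p$ ($L{\left(p \right)} = \left(-2 - p\right) - 0 = \left(-2 - p\right) + 0 = -2 - p$)
$L{\left(-8 \right)} 0 = \left(-2 - -8\right) 0 = \left(-2 + 8\right) 0 = 6 \cdot 0 = 0$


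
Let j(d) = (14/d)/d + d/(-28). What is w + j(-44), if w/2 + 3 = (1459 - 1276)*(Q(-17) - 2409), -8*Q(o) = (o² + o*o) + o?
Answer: -6148299625/6776 ≈ -9.0736e+5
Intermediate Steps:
j(d) = 14/d² - d/28 (j(d) = 14/d² + d*(-1/28) = 14/d² - d/28)
Q(o) = -o²/4 - o/8 (Q(o) = -((o² + o*o) + o)/8 = -((o² + o²) + o)/8 = -(2*o² + o)/8 = -(o + 2*o²)/8 = -o²/4 - o/8)
w = -3629463/4 (w = -6 + 2*((1459 - 1276)*(-⅛*(-17)*(1 + 2*(-17)) - 2409)) = -6 + 2*(183*(-⅛*(-17)*(1 - 34) - 2409)) = -6 + 2*(183*(-⅛*(-17)*(-33) - 2409)) = -6 + 2*(183*(-561/8 - 2409)) = -6 + 2*(183*(-19833/8)) = -6 + 2*(-3629439/8) = -6 - 3629439/4 = -3629463/4 ≈ -9.0737e+5)
w + j(-44) = -3629463/4 + (14/(-44)² - 1/28*(-44)) = -3629463/4 + (14*(1/1936) + 11/7) = -3629463/4 + (7/968 + 11/7) = -3629463/4 + 10697/6776 = -6148299625/6776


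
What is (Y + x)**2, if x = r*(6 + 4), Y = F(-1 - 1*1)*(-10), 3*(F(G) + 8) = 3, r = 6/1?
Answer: 16900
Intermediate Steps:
r = 6 (r = 6*1 = 6)
F(G) = -7 (F(G) = -8 + (1/3)*3 = -8 + 1 = -7)
Y = 70 (Y = -7*(-10) = 70)
x = 60 (x = 6*(6 + 4) = 6*10 = 60)
(Y + x)**2 = (70 + 60)**2 = 130**2 = 16900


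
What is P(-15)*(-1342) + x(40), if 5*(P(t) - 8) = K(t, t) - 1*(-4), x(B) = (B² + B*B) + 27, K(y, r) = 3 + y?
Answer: -26809/5 ≈ -5361.8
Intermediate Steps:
x(B) = 27 + 2*B² (x(B) = (B² + B²) + 27 = 2*B² + 27 = 27 + 2*B²)
P(t) = 47/5 + t/5 (P(t) = 8 + ((3 + t) - 1*(-4))/5 = 8 + ((3 + t) + 4)/5 = 8 + (7 + t)/5 = 8 + (7/5 + t/5) = 47/5 + t/5)
P(-15)*(-1342) + x(40) = (47/5 + (⅕)*(-15))*(-1342) + (27 + 2*40²) = (47/5 - 3)*(-1342) + (27 + 2*1600) = (32/5)*(-1342) + (27 + 3200) = -42944/5 + 3227 = -26809/5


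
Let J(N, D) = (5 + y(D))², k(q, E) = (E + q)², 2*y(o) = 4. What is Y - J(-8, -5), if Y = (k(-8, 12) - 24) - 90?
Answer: -147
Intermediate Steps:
y(o) = 2 (y(o) = (½)*4 = 2)
J(N, D) = 49 (J(N, D) = (5 + 2)² = 7² = 49)
Y = -98 (Y = ((12 - 8)² - 24) - 90 = (4² - 24) - 90 = (16 - 24) - 90 = -8 - 90 = -98)
Y - J(-8, -5) = -98 - 1*49 = -98 - 49 = -147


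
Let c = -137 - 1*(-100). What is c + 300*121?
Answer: 36263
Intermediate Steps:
c = -37 (c = -137 + 100 = -37)
c + 300*121 = -37 + 300*121 = -37 + 36300 = 36263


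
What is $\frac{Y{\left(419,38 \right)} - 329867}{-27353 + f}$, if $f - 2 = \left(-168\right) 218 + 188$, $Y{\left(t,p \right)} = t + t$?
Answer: $\frac{329029}{63787} \approx 5.1582$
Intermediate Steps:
$Y{\left(t,p \right)} = 2 t$
$f = -36434$ ($f = 2 + \left(\left(-168\right) 218 + 188\right) = 2 + \left(-36624 + 188\right) = 2 - 36436 = -36434$)
$\frac{Y{\left(419,38 \right)} - 329867}{-27353 + f} = \frac{2 \cdot 419 - 329867}{-27353 - 36434} = \frac{838 - 329867}{-63787} = \left(-329029\right) \left(- \frac{1}{63787}\right) = \frac{329029}{63787}$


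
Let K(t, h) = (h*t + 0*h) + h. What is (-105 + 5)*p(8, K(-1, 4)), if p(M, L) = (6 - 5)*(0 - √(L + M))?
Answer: 200*√2 ≈ 282.84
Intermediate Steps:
K(t, h) = h + h*t (K(t, h) = (h*t + 0) + h = h*t + h = h + h*t)
p(M, L) = -√(L + M) (p(M, L) = 1*(-√(L + M)) = -√(L + M))
(-105 + 5)*p(8, K(-1, 4)) = (-105 + 5)*(-√(4*(1 - 1) + 8)) = -(-100)*√(4*0 + 8) = -(-100)*√(0 + 8) = -(-100)*√8 = -(-100)*2*√2 = -(-200)*√2 = 200*√2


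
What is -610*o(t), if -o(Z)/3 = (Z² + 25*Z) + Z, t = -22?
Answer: -161040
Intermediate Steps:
o(Z) = -78*Z - 3*Z² (o(Z) = -3*((Z² + 25*Z) + Z) = -3*(Z² + 26*Z) = -78*Z - 3*Z²)
-610*o(t) = -(-1830)*(-22)*(26 - 22) = -(-1830)*(-22)*4 = -610*264 = -161040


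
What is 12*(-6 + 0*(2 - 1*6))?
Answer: -72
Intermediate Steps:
12*(-6 + 0*(2 - 1*6)) = 12*(-6 + 0*(2 - 6)) = 12*(-6 + 0*(-4)) = 12*(-6 + 0) = 12*(-6) = -72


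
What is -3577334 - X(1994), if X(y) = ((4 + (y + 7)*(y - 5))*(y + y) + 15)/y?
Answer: -23005416095/1994 ≈ -1.1537e+7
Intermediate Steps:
X(y) = (15 + 2*y*(4 + (-5 + y)*(7 + y)))/y (X(y) = ((4 + (7 + y)*(-5 + y))*(2*y) + 15)/y = ((4 + (-5 + y)*(7 + y))*(2*y) + 15)/y = (2*y*(4 + (-5 + y)*(7 + y)) + 15)/y = (15 + 2*y*(4 + (-5 + y)*(7 + y)))/y)
-3577334 - X(1994) = -3577334 - (-62 + 2*1994² + 4*1994 + 15/1994) = -3577334 - (-62 + 2*3976036 + 7976 + 15*(1/1994)) = -3577334 - (-62 + 7952072 + 7976 + 15/1994) = -3577334 - 1*15872212099/1994 = -3577334 - 15872212099/1994 = -23005416095/1994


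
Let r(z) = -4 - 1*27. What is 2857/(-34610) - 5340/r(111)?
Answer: 184728833/1072910 ≈ 172.18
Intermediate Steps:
r(z) = -31 (r(z) = -4 - 27 = -31)
2857/(-34610) - 5340/r(111) = 2857/(-34610) - 5340/(-31) = 2857*(-1/34610) - 5340*(-1/31) = -2857/34610 + 5340/31 = 184728833/1072910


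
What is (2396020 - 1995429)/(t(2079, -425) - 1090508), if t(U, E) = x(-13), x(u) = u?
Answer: -400591/1090521 ≈ -0.36734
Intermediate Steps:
t(U, E) = -13
(2396020 - 1995429)/(t(2079, -425) - 1090508) = (2396020 - 1995429)/(-13 - 1090508) = 400591/(-1090521) = 400591*(-1/1090521) = -400591/1090521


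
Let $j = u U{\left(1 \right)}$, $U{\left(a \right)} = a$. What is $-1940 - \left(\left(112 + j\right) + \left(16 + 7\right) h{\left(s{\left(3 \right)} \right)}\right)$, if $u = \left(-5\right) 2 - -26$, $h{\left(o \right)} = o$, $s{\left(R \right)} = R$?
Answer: $-2137$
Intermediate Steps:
$u = 16$ ($u = -10 + 26 = 16$)
$j = 16$ ($j = 16 \cdot 1 = 16$)
$-1940 - \left(\left(112 + j\right) + \left(16 + 7\right) h{\left(s{\left(3 \right)} \right)}\right) = -1940 - \left(\left(112 + 16\right) + \left(16 + 7\right) 3\right) = -1940 - \left(128 + 23 \cdot 3\right) = -1940 - \left(128 + 69\right) = -1940 - 197 = -2137$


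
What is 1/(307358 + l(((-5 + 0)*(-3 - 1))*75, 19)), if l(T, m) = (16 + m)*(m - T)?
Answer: 1/255523 ≈ 3.9135e-6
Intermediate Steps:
1/(307358 + l(((-5 + 0)*(-3 - 1))*75, 19)) = 1/(307358 + (19² - 16*(-5 + 0)*(-3 - 1)*75 + 16*19 - 1*((-5 + 0)*(-3 - 1))*75*19)) = 1/(307358 + (361 - 16*(-5*(-4))*75 + 304 - 1*-5*(-4)*75*19)) = 1/(307358 + (361 - 320*75 + 304 - 1*20*75*19)) = 1/(307358 + (361 - 16*1500 + 304 - 1*1500*19)) = 1/(307358 + (361 - 24000 + 304 - 28500)) = 1/(307358 - 51835) = 1/255523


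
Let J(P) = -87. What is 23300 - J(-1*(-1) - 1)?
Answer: 23387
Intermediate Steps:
23300 - J(-1*(-1) - 1) = 23300 - 1*(-87) = 23300 + 87 = 23387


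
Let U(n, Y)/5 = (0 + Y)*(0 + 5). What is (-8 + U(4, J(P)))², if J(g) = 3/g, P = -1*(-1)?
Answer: 4489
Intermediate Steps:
P = 1
U(n, Y) = 25*Y (U(n, Y) = 5*((0 + Y)*(0 + 5)) = 5*(Y*5) = 5*(5*Y) = 25*Y)
(-8 + U(4, J(P)))² = (-8 + 25*(3/1))² = (-8 + 25*(3*1))² = (-8 + 25*3)² = (-8 + 75)² = 67² = 4489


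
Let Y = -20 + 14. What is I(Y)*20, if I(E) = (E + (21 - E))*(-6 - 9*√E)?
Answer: -2520 - 3780*I*√6 ≈ -2520.0 - 9259.1*I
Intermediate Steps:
Y = -6
I(E) = -126 - 189*√E (I(E) = 21*(-6 - 9*√E) = -126 - 189*√E)
I(Y)*20 = (-126 - 189*I*√6)*20 = -2520 - 3780*I*√6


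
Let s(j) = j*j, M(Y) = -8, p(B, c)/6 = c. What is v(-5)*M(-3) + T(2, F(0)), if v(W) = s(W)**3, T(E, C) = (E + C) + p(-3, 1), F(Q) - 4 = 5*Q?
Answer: -124988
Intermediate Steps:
p(B, c) = 6*c
F(Q) = 4 + 5*Q
T(E, C) = 6 + C + E (T(E, C) = (E + C) + 6*1 = (C + E) + 6 = 6 + C + E)
s(j) = j**2
v(W) = W**6 (v(W) = (W**2)**3 = W**6)
v(-5)*M(-3) + T(2, F(0)) = (-5)**6*(-8) + (6 + (4 + 5*0) + 2) = 15625*(-8) + (6 + (4 + 0) + 2) = -125000 + (6 + 4 + 2) = -125000 + 12 = -124988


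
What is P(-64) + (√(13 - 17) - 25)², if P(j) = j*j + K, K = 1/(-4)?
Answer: 18867/4 - 100*I ≈ 4716.8 - 100.0*I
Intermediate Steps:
K = -¼ ≈ -0.25000
P(j) = -¼ + j² (P(j) = j*j - ¼ = j² - ¼ = -¼ + j²)
P(-64) + (√(13 - 17) - 25)² = (-¼ + (-64)²) + (√(13 - 17) - 25)² = (-¼ + 4096) + (√(-4) - 25)² = 16383/4 + (2*I - 25)² = 16383/4 + (-25 + 2*I)²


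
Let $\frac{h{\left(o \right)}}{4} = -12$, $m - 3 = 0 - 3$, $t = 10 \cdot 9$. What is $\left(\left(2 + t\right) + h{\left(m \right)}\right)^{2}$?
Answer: $1936$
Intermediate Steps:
$t = 90$
$m = 0$ ($m = 3 + \left(0 - 3\right) = 3 - 3 = 0$)
$h{\left(o \right)} = -48$ ($h{\left(o \right)} = 4 \left(-12\right) = -48$)
$\left(\left(2 + t\right) + h{\left(m \right)}\right)^{2} = \left(\left(2 + 90\right) - 48\right)^{2} = \left(92 - 48\right)^{2} = 44^{2} = 1936$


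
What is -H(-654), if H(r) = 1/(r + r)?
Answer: 1/1308 ≈ 0.00076453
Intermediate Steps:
H(r) = 1/(2*r)
-H(-654) = -1/(2*(-654)) = -(-1)/(2*654) = -1*(-1/1308) = 1/1308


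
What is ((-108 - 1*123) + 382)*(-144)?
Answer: -21744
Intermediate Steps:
((-108 - 1*123) + 382)*(-144) = ((-108 - 123) + 382)*(-144) = (-231 + 382)*(-144) = 151*(-144) = -21744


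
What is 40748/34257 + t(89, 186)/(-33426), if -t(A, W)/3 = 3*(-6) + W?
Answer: 8514248/7068361 ≈ 1.2046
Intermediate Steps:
t(A, W) = 54 - 3*W (t(A, W) = -3*(3*(-6) + W) = -3*(-18 + W) = 54 - 3*W)
40748/34257 + t(89, 186)/(-33426) = 40748/34257 + (54 - 3*186)/(-33426) = 40748*(1/34257) + (54 - 558)*(-1/33426) = 40748/34257 - 504*(-1/33426) = 40748/34257 + 28/1857 = 8514248/7068361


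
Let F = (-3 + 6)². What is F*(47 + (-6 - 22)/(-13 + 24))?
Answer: 4401/11 ≈ 400.09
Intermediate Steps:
F = 9 (F = 3² = 9)
F*(47 + (-6 - 22)/(-13 + 24)) = 9*(47 + (-6 - 22)/(-13 + 24)) = 9*(47 - 28/11) = 9*(489/11) = 4401/11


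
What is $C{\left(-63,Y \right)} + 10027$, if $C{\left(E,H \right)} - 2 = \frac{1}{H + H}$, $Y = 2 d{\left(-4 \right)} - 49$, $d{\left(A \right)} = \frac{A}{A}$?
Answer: $\frac{942725}{94} \approx 10029.0$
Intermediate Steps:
$d{\left(A \right)} = 1$
$Y = -47$ ($Y = 2 \cdot 1 - 49 = 2 - 49 = -47$)
$C{\left(E,H \right)} = 2 + \frac{1}{2 H}$ ($C{\left(E,H \right)} = 2 + \frac{1}{H + H} = 2 + \frac{1}{2 H}$)
$C{\left(-63,Y \right)} + 10027 = \left(2 + \frac{1}{2 \left(-47\right)}\right) + 10027 = \left(2 + \frac{1}{2} \left(- \frac{1}{47}\right)\right) + 10027 = \left(2 - \frac{1}{94}\right) + 10027 = \frac{187}{94} + 10027 = \frac{942725}{94}$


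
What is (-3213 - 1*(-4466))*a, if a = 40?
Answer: 50120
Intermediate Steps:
(-3213 - 1*(-4466))*a = (-3213 - 1*(-4466))*40 = (-3213 + 4466)*40 = 1253*40 = 50120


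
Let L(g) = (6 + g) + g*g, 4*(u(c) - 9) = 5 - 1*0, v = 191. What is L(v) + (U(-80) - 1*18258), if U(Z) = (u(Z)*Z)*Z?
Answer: 84020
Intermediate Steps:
u(c) = 41/4 (u(c) = 9 + (5 - 1*0)/4 = 9 + (5 + 0)/4 = 9 + (¼)*5 = 9 + 5/4 = 41/4)
L(g) = 6 + g + g² (L(g) = (6 + g) + g² = 6 + g + g²)
U(Z) = 41*Z²/4 (U(Z) = (41*Z/4)*Z = 41*Z²/4)
L(v) + (U(-80) - 1*18258) = (6 + 191 + 191²) + ((41/4)*(-80)² - 1*18258) = (6 + 191 + 36481) + ((41/4)*6400 - 18258) = 36678 + (65600 - 18258) = 36678 + 47342 = 84020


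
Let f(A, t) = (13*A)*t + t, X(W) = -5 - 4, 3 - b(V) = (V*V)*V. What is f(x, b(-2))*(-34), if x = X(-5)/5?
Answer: 41888/5 ≈ 8377.6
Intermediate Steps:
b(V) = 3 - V³ (b(V) = 3 - V*V*V = 3 - V²*V = 3 - V³)
X(W) = -9
x = -9/5 ≈ -1.8000
f(A, t) = t + 13*A*t (f(A, t) = 13*A*t + t = t + 13*A*t)
f(x, b(-2))*(-34) = ((3 - 1*(-2)³)*(1 + 13*(-9/5)))*(-34) = ((3 - 1*(-8))*(1 - 117/5))*(-34) = ((3 + 8)*(-112/5))*(-34) = (11*(-112/5))*(-34) = -1232/5*(-34) = 41888/5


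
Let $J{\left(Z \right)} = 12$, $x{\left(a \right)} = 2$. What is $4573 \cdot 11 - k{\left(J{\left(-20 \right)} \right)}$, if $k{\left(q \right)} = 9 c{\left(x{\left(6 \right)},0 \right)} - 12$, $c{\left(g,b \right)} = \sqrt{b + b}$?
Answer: $50315$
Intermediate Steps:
$c{\left(g,b \right)} = \sqrt{2} \sqrt{b}$ ($c{\left(g,b \right)} = \sqrt{2 b} = \sqrt{2} \sqrt{b}$)
$k{\left(q \right)} = -12$ ($k{\left(q \right)} = 9 \sqrt{2} \sqrt{0} - 12 = 9 \sqrt{2} \cdot 0 - 12 = 9 \cdot 0 - 12 = 0 - 12 = -12$)
$4573 \cdot 11 - k{\left(J{\left(-20 \right)} \right)} = 4573 \cdot 11 - -12 = 50303 + 12 = 50315$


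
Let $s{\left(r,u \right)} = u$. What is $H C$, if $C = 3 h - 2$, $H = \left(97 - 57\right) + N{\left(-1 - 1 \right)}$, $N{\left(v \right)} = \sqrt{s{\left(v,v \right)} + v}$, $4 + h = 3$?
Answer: $-200 - 10 i \approx -200.0 - 10.0 i$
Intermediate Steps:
$h = -1$ ($h = -4 + 3 = -1$)
$N{\left(v \right)} = \sqrt{2} \sqrt{v}$ ($N{\left(v \right)} = \sqrt{v + v} = \sqrt{2 v} = \sqrt{2} \sqrt{v}$)
$H = 40 + 2 i$ ($H = \left(97 - 57\right) + \sqrt{2} \sqrt{-1 - 1} = 40 + \sqrt{2} \sqrt{-1 - 1} = 40 + \sqrt{2} \sqrt{-2} = 40 + \sqrt{2} i \sqrt{2} = 40 + 2 i \approx 40.0 + 2.0 i$)
$C = -5$ ($C = 3 \left(-1\right) - 2 = -3 - 2 = -5$)
$H C = \left(40 + 2 i\right) \left(-5\right) = -200 - 10 i$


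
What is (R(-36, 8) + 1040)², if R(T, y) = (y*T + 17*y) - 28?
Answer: 739600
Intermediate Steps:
R(T, y) = -28 + 17*y + T*y (R(T, y) = (T*y + 17*y) - 28 = (17*y + T*y) - 28 = -28 + 17*y + T*y)
(R(-36, 8) + 1040)² = ((-28 + 17*8 - 36*8) + 1040)² = ((-28 + 136 - 288) + 1040)² = (-180 + 1040)² = 860² = 739600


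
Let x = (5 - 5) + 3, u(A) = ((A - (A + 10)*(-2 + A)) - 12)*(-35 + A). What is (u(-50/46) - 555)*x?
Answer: -39261735/12167 ≈ -3226.9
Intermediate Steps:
u(A) = (-35 + A)*(-12 + A - (-2 + A)*(10 + A)) (u(A) = ((A - (10 + A)*(-2 + A)) - 12)*(-35 + A) = ((A - (-2 + A)*(10 + A)) - 12)*(-35 + A) = (-12 + A - (-2 + A)*(10 + A))*(-35 + A) = (-35 + A)*(-12 + A - (-2 + A)*(10 + A)))
x = 3 (x = 0 + 3 = 3)
(u(-50/46) - 555)*x = ((-280 - (-50/46)³ + 28*(-50/46)² + 253*(-50/46)) - 555)*3 = ((-280 - (-50*1/46)³ + 28*(-50*1/46)² + 253*(-50*1/46)) - 555)*3 = ((-280 - (-25/23)³ + 28*(-25/23)² + 253*(-25/23)) - 555)*3 = ((-280 - 1*(-15625/12167) + 28*(625/529) - 275) - 555)*3 = ((-280 + 15625/12167 + 17500/529 - 275) - 555)*3 = (-6334560/12167 - 555)*3 = -13087245/12167*3 = -39261735/12167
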